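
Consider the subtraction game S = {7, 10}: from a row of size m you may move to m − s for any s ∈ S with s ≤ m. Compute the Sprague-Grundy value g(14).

2

Grundy values for subtraction set {7, 10}:
g(0) = mex{} = 0
g(1) = mex{} = 0
g(2) = mex{} = 0
g(3) = mex{} = 0
g(4) = mex{} = 0
g(5) = mex{} = 0
g(6) = mex{} = 0
g(7) = mex{0} = 1
g(8) = mex{0} = 1
g(9) = mex{0} = 1
g(10) = mex{0} = 1
g(11) = mex{0} = 1
g(12) = mex{0} = 1
g(13) = mex{0} = 1
g(14) = mex{0,1} = 2
So g(14) = 2.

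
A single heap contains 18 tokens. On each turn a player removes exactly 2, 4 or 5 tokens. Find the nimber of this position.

Grundy values for subtraction set {2, 4, 5}:
k:     0  1  2  3  4  5  6  7  8  9 10 11 12 13 14 15 16 17 18
g(k):  0  0  1  1  2  2  3  0  0  1  1  2  2  3  0  0  1  1  2
So g(18) = 2.

2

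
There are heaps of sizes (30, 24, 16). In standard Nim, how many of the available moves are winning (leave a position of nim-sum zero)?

3

Compute the nim-sum pairwise:
30 XOR 24 = 6
6 XOR 16 = 22
The overall nim-sum is X = 22. A heap of size p has a winning move iff p XOR X < p (reduce it to p XOR X).
  30: 30 XOR 22 = 8 < 30 — winning move (to 8).
  24: 24 XOR 22 = 14 < 24 — winning move (to 14).
  16: 16 XOR 22 = 6 < 16 — winning move (to 6).
That gives 3 winning moves.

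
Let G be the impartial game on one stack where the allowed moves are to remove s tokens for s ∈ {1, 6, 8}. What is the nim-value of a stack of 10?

1

Compute g(0), g(1), … for moves {1, 6, 8}:
g(0) = mex{} = 0
g(1) = mex{0} = 1
g(2) = mex{1} = 0
g(3) = mex{0} = 1
g(4) = mex{1} = 0
g(5) = mex{0} = 1
g(6) = mex{0,1} = 2
g(7) = mex{1,2} = 0
g(8) = mex{0} = 1
g(9) = mex{1} = 0
g(10) = mex{0} = 1
So g(10) = 1.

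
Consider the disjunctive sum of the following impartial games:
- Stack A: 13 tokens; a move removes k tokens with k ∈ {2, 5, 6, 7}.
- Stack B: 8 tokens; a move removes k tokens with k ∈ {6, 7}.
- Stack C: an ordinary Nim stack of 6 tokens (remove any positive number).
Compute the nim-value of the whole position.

7

For stack A, compute g(0), g(1), … with moves {2, 5, 6, 7}:
g(0) = mex{} = 0
g(1) = mex{} = 0
g(2) = mex{0} = 1
g(3) = mex{0} = 1
g(4) = mex{1} = 0
g(5) = mex{0,1} = 2
g(6) = mex{0} = 1
g(7) = mex{0,1,2} = 3
g(8) = mex{0,1} = 2
g(9) = mex{0,1,3} = 2
g(10) = mex{0,1,2} = 3
g(11) = mex{0,1,2} = 3
g(12) = mex{1,2,3} = 0
g(13) = mex{1,2,3} = 0
So g(13) = 0.
Grundy values for stack B (subtraction set {6, 7}):
g(0) = mex{} = 0
g(1) = mex{} = 0
g(2) = mex{} = 0
g(3) = mex{} = 0
g(4) = mex{} = 0
g(5) = mex{} = 0
g(6) = mex{0} = 1
g(7) = mex{0} = 1
g(8) = mex{0} = 1
So g(8) = 1.
Stack C is a plain Nim stack of size 6, so its Grundy value is 6.
The value of a disjunctive sum is the nim-sum of the parts.
Combined value = 0 ⊕ 1 ⊕ 6 = 7.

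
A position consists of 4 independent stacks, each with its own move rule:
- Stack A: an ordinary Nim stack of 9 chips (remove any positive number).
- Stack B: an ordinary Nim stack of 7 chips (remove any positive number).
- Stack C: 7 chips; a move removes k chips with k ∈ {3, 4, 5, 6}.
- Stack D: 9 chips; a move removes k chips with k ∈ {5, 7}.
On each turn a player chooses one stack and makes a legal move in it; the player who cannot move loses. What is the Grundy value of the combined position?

13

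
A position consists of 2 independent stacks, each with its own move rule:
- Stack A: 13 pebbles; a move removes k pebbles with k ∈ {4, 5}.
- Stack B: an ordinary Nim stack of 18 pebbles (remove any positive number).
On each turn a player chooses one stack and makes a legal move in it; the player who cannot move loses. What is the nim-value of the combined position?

19

Build the Grundy sequence for stack A with g(k) = mex{g(k−s) : s ∈ {4, 5}, s ≤ k}:
g(0) = mex{} = 0
g(1) = mex{} = 0
g(2) = mex{} = 0
g(3) = mex{} = 0
g(4) = mex{0} = 1
g(5) = mex{0} = 1
g(6) = mex{0} = 1
g(7) = mex{0} = 1
g(8) = mex{0,1} = 2
g(9) = mex{1} = 0
g(10) = mex{1} = 0
g(11) = mex{1} = 0
g(12) = mex{1,2} = 0
g(13) = mex{0,2} = 1
So g(13) = 1.
Stack B is a plain Nim stack of size 18, so its Grundy value is 18.
By the Sprague-Grundy theorem, the Grundy value of a sum of independent games is the XOR of the component values.
Combined value = 1 ⊕ 18 = 19.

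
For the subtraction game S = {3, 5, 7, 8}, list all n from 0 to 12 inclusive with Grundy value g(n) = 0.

0, 1, 2, 11, 12

Compute g(0), g(1), … for moves {3, 5, 7, 8}:
g(0) = mex{} = 0
g(1) = mex{} = 0
g(2) = mex{} = 0
g(3) = mex{0} = 1
g(4) = mex{0} = 1
g(5) = mex{0} = 1
g(6) = mex{0,1} = 2
g(7) = mex{0,1} = 2
g(8) = mex{0,1} = 2
g(9) = mex{0,1,2} = 3
g(10) = mex{0,1,2} = 3
g(11) = mex{1,2} = 0
g(12) = mex{1,2,3} = 0
The P-positions (g = 0) in 0..12 are 0, 1, 2, 11, 12.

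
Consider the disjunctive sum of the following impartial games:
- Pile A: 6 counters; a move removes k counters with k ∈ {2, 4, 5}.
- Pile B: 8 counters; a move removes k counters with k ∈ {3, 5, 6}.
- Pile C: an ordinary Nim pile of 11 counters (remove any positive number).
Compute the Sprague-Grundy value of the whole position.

10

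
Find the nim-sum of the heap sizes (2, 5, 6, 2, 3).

0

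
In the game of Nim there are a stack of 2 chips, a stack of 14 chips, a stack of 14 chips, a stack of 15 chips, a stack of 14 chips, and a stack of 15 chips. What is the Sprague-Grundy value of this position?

Compute the nim-sum pairwise:
2 ⊕ 14 = 12
12 ⊕ 14 = 2
2 ⊕ 15 = 13
13 ⊕ 14 = 3
3 ⊕ 15 = 12

12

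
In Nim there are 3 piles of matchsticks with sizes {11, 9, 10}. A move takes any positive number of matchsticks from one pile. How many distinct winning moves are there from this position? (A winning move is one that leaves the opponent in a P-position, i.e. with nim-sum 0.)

3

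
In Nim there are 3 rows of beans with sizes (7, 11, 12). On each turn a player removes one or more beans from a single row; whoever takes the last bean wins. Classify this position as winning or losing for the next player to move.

Losing position

Nim-sum: 7 ^ 11 ^ 12 = 0.
The nim-sum is 0, so this is a P-position: the player to move is in a losing position under optimal play.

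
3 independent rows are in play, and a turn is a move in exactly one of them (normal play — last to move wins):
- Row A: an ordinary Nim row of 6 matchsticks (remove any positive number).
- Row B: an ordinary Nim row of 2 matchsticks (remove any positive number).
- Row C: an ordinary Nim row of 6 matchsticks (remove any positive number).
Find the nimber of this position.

Row A is a plain Nim row of size 6, so its Grundy value is 6.
Row B is a plain Nim row of size 2, so its Grundy value is 2.
Row C is a plain Nim row of size 6, so its Grundy value is 6.
The value of a disjunctive sum is the nim-sum of the parts.
Combined value = 6 XOR 2 XOR 6 = 2.

2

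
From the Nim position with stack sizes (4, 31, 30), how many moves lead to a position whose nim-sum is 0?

In binary:
  00100  (4)
  11111  (31)
  11110  (30)
  -----
  00101  (5)
The overall nim-sum is X = 5. A stack of size p has a winning move iff p XOR X < p (reduce it to p XOR X).
  4: 4 XOR 5 = 1 < 4 — winning move (to 1).
  31: 31 XOR 5 = 26 < 31 — winning move (to 26).
  30: 30 XOR 5 = 27 < 30 — winning move (to 27).
That gives 3 winning moves.

3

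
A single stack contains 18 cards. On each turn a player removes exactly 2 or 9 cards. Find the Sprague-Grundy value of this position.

1

Build the Grundy sequence with g(k) = mex{g(k−s) : s ∈ {2, 9}, s ≤ k}:
k:     0  1  2  3  4  5  6  7  8  9 10 11 12 13 14 15 16 17 18
g(k):  0  0  1  1  0  0  1  1  0  2  1  0  0  1  1  0  0  1  1
So g(18) = 1.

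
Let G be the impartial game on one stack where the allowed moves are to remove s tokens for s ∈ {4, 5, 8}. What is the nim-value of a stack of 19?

Compute g(0), g(1), … for moves {4, 5, 8}:
k:     0  1  2  3  4  5  6  7  8  9 10 11 12 13 14 15 16 17 18 19
g(k):  0  0  0  0  1  1  1  1  2  2  2  2  0  0  0  0  1  1  1  1
So g(19) = 1.

1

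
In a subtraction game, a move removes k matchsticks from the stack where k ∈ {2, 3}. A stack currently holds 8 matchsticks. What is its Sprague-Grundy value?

1

Compute g(0), g(1), … for moves {2, 3}:
k:     0  1  2  3  4  5  6  7  8
g(k):  0  0  1  1  2  0  0  1  1
So g(8) = 1.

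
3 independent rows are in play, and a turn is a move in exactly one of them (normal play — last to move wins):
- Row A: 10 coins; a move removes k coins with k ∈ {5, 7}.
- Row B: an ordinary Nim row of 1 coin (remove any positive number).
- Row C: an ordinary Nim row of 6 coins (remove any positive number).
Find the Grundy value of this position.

For row A, compute g(0), g(1), … with moves {5, 7}:
g(0) = mex{} = 0
g(1) = mex{} = 0
g(2) = mex{} = 0
g(3) = mex{} = 0
g(4) = mex{} = 0
g(5) = mex{0} = 1
g(6) = mex{0} = 1
g(7) = mex{0} = 1
g(8) = mex{0} = 1
g(9) = mex{0} = 1
g(10) = mex{0,1} = 2
So g(10) = 2.
Row B is a plain Nim row of size 1, so its Grundy value is 1.
Row C is a plain Nim row of size 6, so its Grundy value is 6.
The value of a disjunctive sum is the nim-sum of the parts.
Combined value = 2 ⊕ 1 ⊕ 6 = 5.

5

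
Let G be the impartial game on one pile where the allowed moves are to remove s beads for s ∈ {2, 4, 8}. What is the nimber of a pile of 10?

2

Compute g(0), g(1), … for moves {2, 4, 8}:
g(0) = mex{} = 0
g(1) = mex{} = 0
g(2) = mex{0} = 1
g(3) = mex{0} = 1
g(4) = mex{0,1} = 2
g(5) = mex{0,1} = 2
g(6) = mex{1,2} = 0
g(7) = mex{1,2} = 0
g(8) = mex{0,2} = 1
g(9) = mex{0,2} = 1
g(10) = mex{0,1} = 2
So g(10) = 2.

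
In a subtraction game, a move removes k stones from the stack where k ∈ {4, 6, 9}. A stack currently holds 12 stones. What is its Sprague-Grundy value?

Grundy values for subtraction set {4, 6, 9}:
k:     0  1  2  3  4  5  6  7  8  9 10 11 12
g(k):  0  0  0  0  1  1  1  1  2  2  2  2  3
So g(12) = 3.

3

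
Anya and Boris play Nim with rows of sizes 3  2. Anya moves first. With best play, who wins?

Nim-sum: 3 XOR 2 = 1.
The nim-sum is 1 ≠ 0, so this is an N-position: the player to move can win; Anya has a winning move.

Anya wins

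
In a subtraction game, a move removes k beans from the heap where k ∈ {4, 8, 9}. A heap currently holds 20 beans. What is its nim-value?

Compute g(0), g(1), … for moves {4, 8, 9}:
k:     0  1  2  3  4  5  6  7  8  9 10 11 12 13 14 15 16 17 18 19 20
g(k):  0  0  0  0  1  1  1  1  2  2  2  2  3  0  0  0  0  1  1  1  1
So g(20) = 1.

1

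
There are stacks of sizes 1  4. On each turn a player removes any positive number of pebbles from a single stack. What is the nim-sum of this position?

Compute the nim-sum pairwise:
1 XOR 4 = 5

5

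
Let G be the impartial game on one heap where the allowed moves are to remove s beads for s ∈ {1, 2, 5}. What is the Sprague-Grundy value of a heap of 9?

Grundy values for subtraction set {1, 2, 5}:
k:     0  1  2  3  4  5  6  7  8  9
g(k):  0  1  2  0  1  2  0  1  2  0
So g(9) = 0.

0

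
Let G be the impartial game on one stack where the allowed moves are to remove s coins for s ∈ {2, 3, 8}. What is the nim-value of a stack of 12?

1

Grundy values for subtraction set {2, 3, 8}:
k:     0  1  2  3  4  5  6  7  8  9 10 11 12
g(k):  0  0  1  1  2  0  0  1  1  2  0  0  1
So g(12) = 1.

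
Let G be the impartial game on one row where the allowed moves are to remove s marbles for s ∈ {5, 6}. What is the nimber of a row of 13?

0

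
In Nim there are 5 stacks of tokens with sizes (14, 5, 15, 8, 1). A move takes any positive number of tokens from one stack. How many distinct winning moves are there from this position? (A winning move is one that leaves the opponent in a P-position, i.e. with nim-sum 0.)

3

Write each in binary and XOR column by column:
  1110  (14)
  0101  (5)
  1111  (15)
  1000  (8)
  0001  (1)
  ----
  1101  (13)
The overall nim-sum is X = 13. A stack of size p has a winning move iff p XOR X < p (reduce it to p XOR X).
  14: 14 XOR 13 = 3 < 14 — winning move (to 3).
  5: 5 XOR 13 = 8 ≥ 5 — no move.
  15: 15 XOR 13 = 2 < 15 — winning move (to 2).
  8: 8 XOR 13 = 5 < 8 — winning move (to 5).
  1: 1 XOR 13 = 12 ≥ 1 — no move.
That gives 3 winning moves.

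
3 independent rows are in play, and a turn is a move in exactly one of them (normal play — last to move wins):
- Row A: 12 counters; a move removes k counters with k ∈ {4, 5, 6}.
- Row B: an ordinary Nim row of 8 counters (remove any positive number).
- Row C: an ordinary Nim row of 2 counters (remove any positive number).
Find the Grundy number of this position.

10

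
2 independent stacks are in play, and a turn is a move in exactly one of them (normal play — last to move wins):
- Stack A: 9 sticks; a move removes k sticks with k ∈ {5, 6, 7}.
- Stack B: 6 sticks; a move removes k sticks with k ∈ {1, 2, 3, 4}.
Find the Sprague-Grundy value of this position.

Build the Grundy sequence for stack A with g(k) = mex{g(k−s) : s ∈ {5, 6, 7}, s ≤ k}:
k:     0  1  2  3  4  5  6  7  8  9
g(k):  0  0  0  0  0  1  1  1  1  1
So g(9) = 1.
Grundy values for stack B (subtraction set {1, 2, 3, 4}):
g(0) = mex{} = 0
g(1) = mex{0} = 1
g(2) = mex{0,1} = 2
g(3) = mex{0,1,2} = 3
g(4) = mex{0,1,2,3} = 4
g(5) = mex{1,2,3,4} = 0
g(6) = mex{0,2,3,4} = 1
So g(6) = 1.
By the Sprague-Grundy theorem, the Grundy value of a sum of independent games is the XOR of the component values.
Combined value = 1 ⊕ 1 = 0.

0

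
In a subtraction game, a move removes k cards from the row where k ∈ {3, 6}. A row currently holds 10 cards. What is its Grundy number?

0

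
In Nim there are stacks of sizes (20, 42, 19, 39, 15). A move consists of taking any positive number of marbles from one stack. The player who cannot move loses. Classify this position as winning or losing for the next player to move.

Nim-sum: 20 ⊕ 42 ⊕ 19 ⊕ 39 ⊕ 15 = 5.
The nim-sum is 5 ≠ 0, so this is an N-position: the player to move can win.

Winning position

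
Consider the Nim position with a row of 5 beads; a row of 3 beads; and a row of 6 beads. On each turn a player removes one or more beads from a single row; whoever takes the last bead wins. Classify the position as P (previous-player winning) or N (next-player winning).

Bitwise XOR of the heap sizes:
  101  (5)
  011  (3)
  110  (6)
  ---
  000  (0)
The nim-sum is 0, so this is a P-position: the player to move is in a losing position under optimal play.

P-position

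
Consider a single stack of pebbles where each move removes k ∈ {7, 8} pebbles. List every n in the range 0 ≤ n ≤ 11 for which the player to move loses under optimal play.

Build the Grundy sequence with g(k) = mex{g(k−s) : s ∈ {7, 8}, s ≤ k}:
g(0) = mex{} = 0
g(1) = mex{} = 0
g(2) = mex{} = 0
g(3) = mex{} = 0
g(4) = mex{} = 0
g(5) = mex{} = 0
g(6) = mex{} = 0
g(7) = mex{0} = 1
g(8) = mex{0} = 1
g(9) = mex{0} = 1
g(10) = mex{0} = 1
g(11) = mex{0} = 1
The P-positions (g = 0) in 0..11 are 0, 1, 2, 3, 4, 5, 6.

0, 1, 2, 3, 4, 5, 6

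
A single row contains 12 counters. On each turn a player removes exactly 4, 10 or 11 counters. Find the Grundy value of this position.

1

Build the Grundy sequence with g(k) = mex{g(k−s) : s ∈ {4, 10, 11}, s ≤ k}:
k:     0  1  2  3  4  5  6  7  8  9 10 11 12
g(k):  0  0  0  0  1  1  1  1  0  0  2  2  1
So g(12) = 1.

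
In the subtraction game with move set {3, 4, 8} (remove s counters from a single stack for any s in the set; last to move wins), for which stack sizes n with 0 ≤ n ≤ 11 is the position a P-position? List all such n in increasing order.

0, 1, 2, 7

Build the Grundy sequence with g(k) = mex{g(k−s) : s ∈ {3, 4, 8}, s ≤ k}:
g(0) = mex{} = 0
g(1) = mex{} = 0
g(2) = mex{} = 0
g(3) = mex{0} = 1
g(4) = mex{0} = 1
g(5) = mex{0} = 1
g(6) = mex{0,1} = 2
g(7) = mex{1} = 0
g(8) = mex{0,1} = 2
g(9) = mex{0,1,2} = 3
g(10) = mex{0,2} = 1
g(11) = mex{0,1,2} = 3
The P-positions (g = 0) in 0..11 are 0, 1, 2, 7.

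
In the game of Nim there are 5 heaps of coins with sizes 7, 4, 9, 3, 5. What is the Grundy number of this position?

12

Nim-sum: 7 ^ 4 ^ 9 ^ 3 ^ 5 = 12.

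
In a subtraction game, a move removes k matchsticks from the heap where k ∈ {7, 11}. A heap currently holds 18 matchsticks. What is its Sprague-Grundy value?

0

Compute g(0), g(1), … for moves {7, 11}:
k:     0  1  2  3  4  5  6  7  8  9 10 11 12 13 14 15 16 17 18
g(k):  0  0  0  0  0  0  0  1  1  1  1  1  1  1  2  2  2  2  0
So g(18) = 0.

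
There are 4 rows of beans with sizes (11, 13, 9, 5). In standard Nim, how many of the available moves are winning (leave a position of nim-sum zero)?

Compute the nim-sum pairwise:
11 ⊕ 13 = 6
6 ⊕ 9 = 15
15 ⊕ 5 = 10
The overall nim-sum is X = 10. A row of size p has a winning move iff p XOR X < p (reduce it to p XOR X).
  11: 11 XOR 10 = 1 < 11 — winning move (to 1).
  13: 13 XOR 10 = 7 < 13 — winning move (to 7).
  9: 9 XOR 10 = 3 < 9 — winning move (to 3).
  5: 5 XOR 10 = 15 ≥ 5 — no move.
That gives 3 winning moves.

3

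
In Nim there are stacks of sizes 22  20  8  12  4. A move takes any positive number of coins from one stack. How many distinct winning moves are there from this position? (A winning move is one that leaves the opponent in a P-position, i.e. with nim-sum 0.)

1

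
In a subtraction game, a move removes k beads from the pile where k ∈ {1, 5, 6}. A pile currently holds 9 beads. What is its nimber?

3

Grundy values for subtraction set {1, 5, 6}:
g(0) = mex{} = 0
g(1) = mex{0} = 1
g(2) = mex{1} = 0
g(3) = mex{0} = 1
g(4) = mex{1} = 0
g(5) = mex{0} = 1
g(6) = mex{0,1} = 2
g(7) = mex{0,1,2} = 3
g(8) = mex{0,1,3} = 2
g(9) = mex{0,1,2} = 3
So g(9) = 3.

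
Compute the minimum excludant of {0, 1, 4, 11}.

2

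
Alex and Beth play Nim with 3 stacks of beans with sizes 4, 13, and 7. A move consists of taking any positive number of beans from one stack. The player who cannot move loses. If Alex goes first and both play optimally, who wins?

Alex wins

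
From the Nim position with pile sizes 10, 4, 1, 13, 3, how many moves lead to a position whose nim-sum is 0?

3

Compute the nim-sum pairwise:
10 ⊕ 4 = 14
14 ⊕ 1 = 15
15 ⊕ 13 = 2
2 ⊕ 3 = 1
The overall nim-sum is X = 1. A pile of size p has a winning move iff p XOR X < p (reduce it to p XOR X).
  10: 10 XOR 1 = 11 ≥ 10 — no move.
  4: 4 XOR 1 = 5 ≥ 4 — no move.
  1: 1 XOR 1 = 0 < 1 — winning move (to 0).
  13: 13 XOR 1 = 12 < 13 — winning move (to 12).
  3: 3 XOR 1 = 2 < 3 — winning move (to 2).
That gives 3 winning moves.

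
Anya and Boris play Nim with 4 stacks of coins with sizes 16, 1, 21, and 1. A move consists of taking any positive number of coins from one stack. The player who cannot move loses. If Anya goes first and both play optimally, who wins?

Anya wins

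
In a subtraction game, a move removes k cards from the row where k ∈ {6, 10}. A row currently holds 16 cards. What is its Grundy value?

0

Grundy values for subtraction set {6, 10}:
k:     0  1  2  3  4  5  6  7  8  9 10 11 12 13 14 15 16
g(k):  0  0  0  0  0  0  1  1  1  1  1  1  2  2  2  2  0
So g(16) = 0.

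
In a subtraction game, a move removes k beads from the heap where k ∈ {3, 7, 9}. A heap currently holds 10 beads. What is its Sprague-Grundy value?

Compute g(0), g(1), … for moves {3, 7, 9}:
g(0) = mex{} = 0
g(1) = mex{} = 0
g(2) = mex{} = 0
g(3) = mex{0} = 1
g(4) = mex{0} = 1
g(5) = mex{0} = 1
g(6) = mex{1} = 0
g(7) = mex{0,1} = 2
g(8) = mex{0,1} = 2
g(9) = mex{0} = 1
g(10) = mex{0,1,2} = 3
So g(10) = 3.

3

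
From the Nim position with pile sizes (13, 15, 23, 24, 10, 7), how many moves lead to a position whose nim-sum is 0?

Nim-sum: 13 ⊕ 15 ⊕ 23 ⊕ 24 ⊕ 10 ⊕ 7 = 0.
The nim-sum is already 0, so every move leaves a nonzero nim-sum — there are no winning moves.

0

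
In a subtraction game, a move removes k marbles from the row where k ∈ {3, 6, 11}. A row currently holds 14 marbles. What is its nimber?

0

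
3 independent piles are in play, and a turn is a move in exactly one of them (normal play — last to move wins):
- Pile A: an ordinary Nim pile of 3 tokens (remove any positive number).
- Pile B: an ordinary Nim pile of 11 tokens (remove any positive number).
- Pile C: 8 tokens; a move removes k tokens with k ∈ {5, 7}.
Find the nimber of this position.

Pile A is a plain Nim pile of size 3, so its Grundy value is 3.
Pile B is a plain Nim pile of size 11, so its Grundy value is 11.
Grundy values for pile C (subtraction set {5, 7}):
k:     0  1  2  3  4  5  6  7  8
g(k):  0  0  0  0  0  1  1  1  1
So g(8) = 1.
By the Sprague-Grundy theorem, the Grundy value of a sum of independent games is the XOR of the component values.
Combined value = 3 ⊕ 11 ⊕ 1 = 9.

9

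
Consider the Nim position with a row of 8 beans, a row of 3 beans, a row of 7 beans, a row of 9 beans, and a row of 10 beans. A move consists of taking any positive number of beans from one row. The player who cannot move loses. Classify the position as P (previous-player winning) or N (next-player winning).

N-position

Nim-sum: 8 ^ 3 ^ 7 ^ 9 ^ 10 = 15.
The nim-sum is 15 ≠ 0, so this is an N-position: the player to move can win.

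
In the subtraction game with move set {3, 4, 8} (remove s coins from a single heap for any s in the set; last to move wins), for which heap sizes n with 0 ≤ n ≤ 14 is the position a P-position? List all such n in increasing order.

Compute g(0), g(1), … for moves {3, 4, 8}:
k:     0  1  2  3  4  5  6  7  8  9 10 11 12 13 14
g(k):  0  0  0  1  1  1  2  0  2  3  1  3  0  0  0
The P-positions (g = 0) in 0..14 are 0, 1, 2, 7, 12, 13, 14.

0, 1, 2, 7, 12, 13, 14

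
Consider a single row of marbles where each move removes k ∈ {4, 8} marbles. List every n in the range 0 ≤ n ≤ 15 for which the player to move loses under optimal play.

0, 1, 2, 3, 12, 13, 14, 15

Compute g(0), g(1), … for moves {4, 8}:
k:     0  1  2  3  4  5  6  7  8  9 10 11 12 13 14 15
g(k):  0  0  0  0  1  1  1  1  2  2  2  2  0  0  0  0
The P-positions (g = 0) in 0..15 are 0, 1, 2, 3, 12, 13, 14, 15.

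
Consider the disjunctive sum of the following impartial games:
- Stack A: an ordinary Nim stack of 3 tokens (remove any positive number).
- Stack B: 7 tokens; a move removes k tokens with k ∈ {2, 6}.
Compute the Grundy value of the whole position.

Stack A is a plain Nim stack of size 3, so its Grundy value is 3.
Build the Grundy sequence for stack B with g(k) = mex{g(k−s) : s ∈ {2, 6}, s ≤ k}:
g(0) = mex{} = 0
g(1) = mex{} = 0
g(2) = mex{0} = 1
g(3) = mex{0} = 1
g(4) = mex{1} = 0
g(5) = mex{1} = 0
g(6) = mex{0} = 1
g(7) = mex{0} = 1
So g(7) = 1.
The value of a disjunctive sum is the nim-sum of the parts.
Combined value = 3 XOR 1 = 2.

2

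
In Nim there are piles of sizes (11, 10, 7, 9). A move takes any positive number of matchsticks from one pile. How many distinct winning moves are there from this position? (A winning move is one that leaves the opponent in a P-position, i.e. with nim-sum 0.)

3

Bitwise XOR of the heap sizes:
  1011  (11)
  1010  (10)
  0111  (7)
  1001  (9)
  ----
  1111  (15)
The overall nim-sum is X = 15. A pile of size p has a winning move iff p XOR X < p (reduce it to p XOR X).
  11: 11 XOR 15 = 4 < 11 — winning move (to 4).
  10: 10 XOR 15 = 5 < 10 — winning move (to 5).
  7: 7 XOR 15 = 8 ≥ 7 — no move.
  9: 9 XOR 15 = 6 < 9 — winning move (to 6).
That gives 3 winning moves.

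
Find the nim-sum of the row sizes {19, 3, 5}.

Compute the nim-sum pairwise:
19 ^ 3 = 16
16 ^ 5 = 21

21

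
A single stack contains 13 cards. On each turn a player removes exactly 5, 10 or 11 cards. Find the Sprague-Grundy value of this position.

Build the Grundy sequence with g(k) = mex{g(k−s) : s ∈ {5, 10, 11}, s ≤ k}:
k:     0  1  2  3  4  5  6  7  8  9 10 11 12 13
g(k):  0  0  0  0  0  1  1  1  1  1  2  2  2  2
So g(13) = 2.

2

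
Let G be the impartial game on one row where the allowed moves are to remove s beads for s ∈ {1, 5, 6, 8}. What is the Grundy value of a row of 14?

Build the Grundy sequence with g(k) = mex{g(k−s) : s ∈ {1, 5, 6, 8}, s ≤ k}:
k:     0  1  2  3  4  5  6  7  8  9 10 11 12 13 14
g(k):  0  1  0  1  0  1  2  3  2  3  2  0  1  0  1
So g(14) = 1.

1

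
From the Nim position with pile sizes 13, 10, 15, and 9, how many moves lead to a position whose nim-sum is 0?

3

Write each in binary and XOR column by column:
  1101  (13)
  1010  (10)
  1111  (15)
  1001  (9)
  ----
  0001  (1)
The overall nim-sum is X = 1. A pile of size p has a winning move iff p XOR X < p (reduce it to p XOR X).
  13: 13 XOR 1 = 12 < 13 — winning move (to 12).
  10: 10 XOR 1 = 11 ≥ 10 — no move.
  15: 15 XOR 1 = 14 < 15 — winning move (to 14).
  9: 9 XOR 1 = 8 < 9 — winning move (to 8).
That gives 3 winning moves.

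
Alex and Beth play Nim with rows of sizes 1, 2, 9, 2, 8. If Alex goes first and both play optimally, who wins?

Beth wins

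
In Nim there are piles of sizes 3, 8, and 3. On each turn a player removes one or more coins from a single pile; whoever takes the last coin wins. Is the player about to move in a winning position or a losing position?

Winning position

Compute the nim-sum pairwise:
3 ⊕ 8 = 11
11 ⊕ 3 = 8
The nim-sum is 8 ≠ 0, so this is an N-position: the player to move can win.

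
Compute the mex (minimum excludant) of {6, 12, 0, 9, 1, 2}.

The values 0, 1, 2 are all present; 3 is the first non-negative integer missing from the set.

3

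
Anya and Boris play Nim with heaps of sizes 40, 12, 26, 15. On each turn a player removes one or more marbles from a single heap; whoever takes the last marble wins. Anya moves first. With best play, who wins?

Compute the nim-sum pairwise:
40 ^ 12 = 36
36 ^ 26 = 62
62 ^ 15 = 49
The nim-sum is 49 ≠ 0, so this is an N-position: the player to move can win; Anya has a winning move.

Anya wins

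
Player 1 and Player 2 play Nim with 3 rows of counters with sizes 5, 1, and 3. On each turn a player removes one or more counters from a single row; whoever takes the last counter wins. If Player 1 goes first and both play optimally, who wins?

Compute the nim-sum pairwise:
5 ^ 1 = 4
4 ^ 3 = 7
The nim-sum is 7 ≠ 0, so this is an N-position: the player to move can win; Player 1 has a winning move.

Player 1 wins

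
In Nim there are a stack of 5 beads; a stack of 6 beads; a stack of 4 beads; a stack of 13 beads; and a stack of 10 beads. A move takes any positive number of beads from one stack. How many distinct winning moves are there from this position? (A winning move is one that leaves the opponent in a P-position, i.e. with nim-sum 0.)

0

Bitwise XOR of the heap sizes:
  0101  (5)
  0110  (6)
  0100  (4)
  1101  (13)
  1010  (10)
  ----
  0000  (0)
The nim-sum is already 0, so every move leaves a nonzero nim-sum — there are no winning moves.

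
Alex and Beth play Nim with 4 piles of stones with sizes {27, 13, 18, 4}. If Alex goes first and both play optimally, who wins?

Beth wins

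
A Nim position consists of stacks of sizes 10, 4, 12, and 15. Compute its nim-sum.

13

Nim-sum: 10 XOR 4 XOR 12 XOR 15 = 13.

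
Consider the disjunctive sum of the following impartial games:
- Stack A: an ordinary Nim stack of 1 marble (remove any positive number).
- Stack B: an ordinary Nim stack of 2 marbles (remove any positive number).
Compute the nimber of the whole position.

3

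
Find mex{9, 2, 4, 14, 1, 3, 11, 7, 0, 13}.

The values 0, 1, 2, 3, 4 are all present; 5 is the first non-negative integer missing from the set.

5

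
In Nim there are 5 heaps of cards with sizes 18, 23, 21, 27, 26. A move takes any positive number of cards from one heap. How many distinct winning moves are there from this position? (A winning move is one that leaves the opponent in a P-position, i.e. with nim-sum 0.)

5

Compute the nim-sum pairwise:
18 XOR 23 = 5
5 XOR 21 = 16
16 XOR 27 = 11
11 XOR 26 = 17
The overall nim-sum is X = 17. A heap of size p has a winning move iff p XOR X < p (reduce it to p XOR X).
  18: 18 XOR 17 = 3 < 18 — winning move (to 3).
  23: 23 XOR 17 = 6 < 23 — winning move (to 6).
  21: 21 XOR 17 = 4 < 21 — winning move (to 4).
  27: 27 XOR 17 = 10 < 27 — winning move (to 10).
  26: 26 XOR 17 = 11 < 26 — winning move (to 11).
That gives 5 winning moves.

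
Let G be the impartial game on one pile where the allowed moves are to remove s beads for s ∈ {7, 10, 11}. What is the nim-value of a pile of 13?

1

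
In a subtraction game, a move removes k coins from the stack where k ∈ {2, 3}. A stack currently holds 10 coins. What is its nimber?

Compute g(0), g(1), … for moves {2, 3}:
g(0) = mex{} = 0
g(1) = mex{} = 0
g(2) = mex{0} = 1
g(3) = mex{0} = 1
g(4) = mex{0,1} = 2
g(5) = mex{1} = 0
g(6) = mex{1,2} = 0
g(7) = mex{0,2} = 1
g(8) = mex{0} = 1
g(9) = mex{0,1} = 2
g(10) = mex{1} = 0
So g(10) = 0.

0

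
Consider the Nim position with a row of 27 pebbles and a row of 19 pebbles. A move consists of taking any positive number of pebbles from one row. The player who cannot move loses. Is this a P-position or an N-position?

In binary:
  11011  (27)
  10011  (19)
  -----
  01000  (8)
The nim-sum is 8 ≠ 0, so this is an N-position: the player to move can win.

N-position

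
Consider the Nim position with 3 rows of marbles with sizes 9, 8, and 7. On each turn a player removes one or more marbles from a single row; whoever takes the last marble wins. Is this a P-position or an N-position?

N-position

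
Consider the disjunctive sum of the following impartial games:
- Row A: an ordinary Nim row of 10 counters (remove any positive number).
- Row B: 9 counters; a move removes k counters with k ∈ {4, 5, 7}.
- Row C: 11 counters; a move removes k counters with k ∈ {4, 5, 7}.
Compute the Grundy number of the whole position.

8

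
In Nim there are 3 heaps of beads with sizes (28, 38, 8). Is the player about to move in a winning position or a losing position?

Compute the nim-sum pairwise:
28 ⊕ 38 = 58
58 ⊕ 8 = 50
The nim-sum is 50 ≠ 0, so this is an N-position: the player to move can win.

Winning position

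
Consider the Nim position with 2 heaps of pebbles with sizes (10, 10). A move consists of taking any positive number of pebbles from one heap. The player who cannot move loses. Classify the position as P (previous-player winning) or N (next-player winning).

Nim-sum: 10 ^ 10 = 0.
The nim-sum is 0, so this is a P-position: the player to move is in a losing position under optimal play.

P-position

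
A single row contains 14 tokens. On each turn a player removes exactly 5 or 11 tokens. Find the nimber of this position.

Build the Grundy sequence with g(k) = mex{g(k−s) : s ∈ {5, 11}, s ≤ k}:
g(0) = mex{} = 0
g(1) = mex{} = 0
g(2) = mex{} = 0
g(3) = mex{} = 0
g(4) = mex{} = 0
g(5) = mex{0} = 1
g(6) = mex{0} = 1
g(7) = mex{0} = 1
g(8) = mex{0} = 1
g(9) = mex{0} = 1
g(10) = mex{1} = 0
g(11) = mex{0,1} = 2
g(12) = mex{0,1} = 2
g(13) = mex{0,1} = 2
g(14) = mex{0,1} = 2
So g(14) = 2.

2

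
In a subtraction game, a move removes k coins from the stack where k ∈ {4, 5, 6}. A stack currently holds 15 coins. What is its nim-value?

Build the Grundy sequence with g(k) = mex{g(k−s) : s ∈ {4, 5, 6}, s ≤ k}:
k:     0  1  2  3  4  5  6  7  8  9 10 11 12 13 14 15
g(k):  0  0  0  0  1  1  1  1  2  2  0  0  0  0  1  1
So g(15) = 1.

1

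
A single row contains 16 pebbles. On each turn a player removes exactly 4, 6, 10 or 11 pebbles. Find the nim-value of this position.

0

Build the Grundy sequence with g(k) = mex{g(k−s) : s ∈ {4, 6, 10, 11}, s ≤ k}:
k:     0  1  2  3  4  5  6  7  8  9 10 11 12 13 14 15 16
g(k):  0  0  0  0  1  1  1  1  2  2  2  2  3  3  3  0  0
So g(16) = 0.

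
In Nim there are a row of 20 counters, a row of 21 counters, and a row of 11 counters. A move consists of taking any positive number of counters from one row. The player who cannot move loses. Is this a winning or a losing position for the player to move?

Winning position

Bitwise XOR of the heap sizes:
  10100  (20)
  10101  (21)
  01011  (11)
  -----
  01010  (10)
The nim-sum is 10 ≠ 0, so this is an N-position: the player to move can win.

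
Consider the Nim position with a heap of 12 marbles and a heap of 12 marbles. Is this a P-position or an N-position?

Compute the nim-sum pairwise:
12 ^ 12 = 0
The nim-sum is 0, so this is a P-position: the player to move is in a losing position under optimal play.

P-position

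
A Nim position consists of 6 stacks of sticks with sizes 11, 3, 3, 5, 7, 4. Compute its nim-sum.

13

Compute the nim-sum pairwise:
11 ⊕ 3 = 8
8 ⊕ 3 = 11
11 ⊕ 5 = 14
14 ⊕ 7 = 9
9 ⊕ 4 = 13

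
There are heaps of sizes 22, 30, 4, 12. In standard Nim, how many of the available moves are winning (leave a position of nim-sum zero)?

0

Compute the nim-sum pairwise:
22 XOR 30 = 8
8 XOR 4 = 12
12 XOR 12 = 0
The nim-sum is already 0, so every move leaves a nonzero nim-sum — there are no winning moves.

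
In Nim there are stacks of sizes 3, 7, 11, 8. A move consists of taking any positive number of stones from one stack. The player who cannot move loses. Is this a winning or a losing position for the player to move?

Nim-sum: 3 XOR 7 XOR 11 XOR 8 = 7.
The nim-sum is 7 ≠ 0, so this is an N-position: the player to move can win.

Winning position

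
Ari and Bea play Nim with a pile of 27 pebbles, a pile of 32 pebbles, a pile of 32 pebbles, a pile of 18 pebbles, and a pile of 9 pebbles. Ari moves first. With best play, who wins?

Bea wins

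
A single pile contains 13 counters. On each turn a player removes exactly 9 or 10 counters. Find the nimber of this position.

Build the Grundy sequence with g(k) = mex{g(k−s) : s ∈ {9, 10}, s ≤ k}:
g(0) = mex{} = 0
g(1) = mex{} = 0
g(2) = mex{} = 0
g(3) = mex{} = 0
g(4) = mex{} = 0
g(5) = mex{} = 0
g(6) = mex{} = 0
g(7) = mex{} = 0
g(8) = mex{} = 0
g(9) = mex{0} = 1
g(10) = mex{0} = 1
g(11) = mex{0} = 1
g(12) = mex{0} = 1
g(13) = mex{0} = 1
So g(13) = 1.

1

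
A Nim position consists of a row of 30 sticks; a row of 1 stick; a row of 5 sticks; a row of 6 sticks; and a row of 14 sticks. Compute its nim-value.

Write each in binary and XOR column by column:
  11110  (30)
  00001  (1)
  00101  (5)
  00110  (6)
  01110  (14)
  -----
  10010  (18)

18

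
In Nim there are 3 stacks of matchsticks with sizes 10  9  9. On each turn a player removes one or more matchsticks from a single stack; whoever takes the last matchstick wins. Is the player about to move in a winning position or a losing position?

Winning position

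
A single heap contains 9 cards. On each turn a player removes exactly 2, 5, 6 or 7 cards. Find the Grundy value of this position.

2

Grundy values for subtraction set {2, 5, 6, 7}:
g(0) = mex{} = 0
g(1) = mex{} = 0
g(2) = mex{0} = 1
g(3) = mex{0} = 1
g(4) = mex{1} = 0
g(5) = mex{0,1} = 2
g(6) = mex{0} = 1
g(7) = mex{0,1,2} = 3
g(8) = mex{0,1} = 2
g(9) = mex{0,1,3} = 2
So g(9) = 2.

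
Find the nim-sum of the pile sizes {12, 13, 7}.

Write each in binary and XOR column by column:
  1100  (12)
  1101  (13)
  0111  (7)
  ----
  0110  (6)

6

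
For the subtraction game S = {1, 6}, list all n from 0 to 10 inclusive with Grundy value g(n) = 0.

Build the Grundy sequence with g(k) = mex{g(k−s) : s ∈ {1, 6}, s ≤ k}:
k:     0  1  2  3  4  5  6  7  8  9 10
g(k):  0  1  0  1  0  1  2  0  1  0  1
The P-positions (g = 0) in 0..10 are 0, 2, 4, 7, 9.

0, 2, 4, 7, 9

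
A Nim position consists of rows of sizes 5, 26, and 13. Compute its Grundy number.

Write each in binary and XOR column by column:
  00101  (5)
  11010  (26)
  01101  (13)
  -----
  10010  (18)

18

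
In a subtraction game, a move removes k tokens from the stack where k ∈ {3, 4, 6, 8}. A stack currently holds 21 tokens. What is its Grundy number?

3

Build the Grundy sequence with g(k) = mex{g(k−s) : s ∈ {3, 4, 6, 8}, s ≤ k}:
k:     0  1  2  3  4  5  6  7  8  9 10 11 12 13 14 15 16 17 18 19 20 21
g(k):  0  0  0  1  1  1  2  2  2  3  3  0  0  0  1  1  1  2  2  2  3  3
So g(21) = 3.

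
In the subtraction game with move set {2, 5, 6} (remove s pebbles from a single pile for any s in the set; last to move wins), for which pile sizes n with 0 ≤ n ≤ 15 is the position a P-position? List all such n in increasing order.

0, 1, 4, 8, 11, 12, 15

Grundy values for subtraction set {2, 5, 6}:
k:     0  1  2  3  4  5  6  7  8  9 10 11 12 13 14 15
g(k):  0  0  1  1  0  2  1  3  0  2  1  0  0  1  1  0
The P-positions (g = 0) in 0..15 are 0, 1, 4, 8, 11, 12, 15.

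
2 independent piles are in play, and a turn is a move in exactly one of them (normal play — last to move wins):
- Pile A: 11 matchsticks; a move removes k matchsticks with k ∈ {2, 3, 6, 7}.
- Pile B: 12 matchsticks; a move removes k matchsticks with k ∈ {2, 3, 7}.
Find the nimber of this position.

Grundy values for pile A (subtraction set {2, 3, 6, 7}):
g(0) = mex{} = 0
g(1) = mex{} = 0
g(2) = mex{0} = 1
g(3) = mex{0} = 1
g(4) = mex{0,1} = 2
g(5) = mex{1} = 0
g(6) = mex{0,1,2} = 3
g(7) = mex{0,2} = 1
g(8) = mex{0,1,3} = 2
g(9) = mex{1,3} = 0
g(10) = mex{1,2} = 0
g(11) = mex{0,2} = 1
So g(11) = 1.
Grundy values for pile B (subtraction set {2, 3, 7}):
g(0) = mex{} = 0
g(1) = mex{} = 0
g(2) = mex{0} = 1
g(3) = mex{0} = 1
g(4) = mex{0,1} = 2
g(5) = mex{1} = 0
g(6) = mex{1,2} = 0
g(7) = mex{0,2} = 1
g(8) = mex{0} = 1
g(9) = mex{0,1} = 2
g(10) = mex{1} = 0
g(11) = mex{1,2} = 0
g(12) = mex{0,2} = 1
So g(12) = 1.
The value of a disjunctive sum is the nim-sum of the parts.
Combined value = 1 XOR 1 = 0.

0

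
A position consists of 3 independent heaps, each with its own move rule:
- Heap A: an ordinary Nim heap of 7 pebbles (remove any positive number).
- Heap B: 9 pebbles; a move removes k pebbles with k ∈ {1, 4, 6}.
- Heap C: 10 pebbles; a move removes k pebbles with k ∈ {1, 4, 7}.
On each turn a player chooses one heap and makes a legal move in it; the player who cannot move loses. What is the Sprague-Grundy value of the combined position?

Heap A is a plain Nim heap of size 7, so its Grundy value is 7.
Build the Grundy sequence for heap B with g(k) = mex{g(k−s) : s ∈ {1, 4, 6}, s ≤ k}:
k:     0  1  2  3  4  5  6  7  8  9
g(k):  0  1  0  1  2  0  1  0  1  2
So g(9) = 2.
Grundy values for heap C (subtraction set {1, 4, 7}):
k:     0  1  2  3  4  5  6  7  8  9 10
g(k):  0  1  0  1  2  0  1  2  0  1  0
So g(10) = 0.
By the Sprague-Grundy theorem, the Grundy value of a sum of independent games is the XOR of the component values.
Combined value = 7 ⊕ 2 ⊕ 0 = 5.

5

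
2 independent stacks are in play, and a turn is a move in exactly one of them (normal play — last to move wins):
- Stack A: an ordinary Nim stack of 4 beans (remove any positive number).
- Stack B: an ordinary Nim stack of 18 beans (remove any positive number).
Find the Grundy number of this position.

Stack A is a plain Nim stack of size 4, so its Grundy value is 4.
Stack B is a plain Nim stack of size 18, so its Grundy value is 18.
By the Sprague-Grundy theorem, the Grundy value of a sum of independent games is the XOR of the component values.
Combined value = 4 XOR 18 = 22.

22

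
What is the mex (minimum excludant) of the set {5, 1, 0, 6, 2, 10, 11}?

The values 0, 1, 2 are all present; 3 is the first non-negative integer missing from the set.

3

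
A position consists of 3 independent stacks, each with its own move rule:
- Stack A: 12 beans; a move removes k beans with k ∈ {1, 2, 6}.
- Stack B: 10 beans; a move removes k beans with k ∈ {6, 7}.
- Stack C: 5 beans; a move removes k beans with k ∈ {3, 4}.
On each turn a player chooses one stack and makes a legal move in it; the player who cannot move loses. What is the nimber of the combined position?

For stack A, compute g(0), g(1), … with moves {1, 2, 6}:
k:     0  1  2  3  4  5  6  7  8  9 10 11 12
g(k):  0  1  2  0  1  2  3  0  1  2  0  1  2
So g(12) = 2.
For stack B, compute g(0), g(1), … with moves {6, 7}:
k:     0  1  2  3  4  5  6  7  8  9 10
g(k):  0  0  0  0  0  0  1  1  1  1  1
So g(10) = 1.
Build the Grundy sequence for stack C with g(k) = mex{g(k−s) : s ∈ {3, 4}, s ≤ k}:
k:     0  1  2  3  4  5
g(k):  0  0  0  1  1  1
So g(5) = 1.
The value of a disjunctive sum is the nim-sum of the parts.
Combined value = 2 ⊕ 1 ⊕ 1 = 2.

2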